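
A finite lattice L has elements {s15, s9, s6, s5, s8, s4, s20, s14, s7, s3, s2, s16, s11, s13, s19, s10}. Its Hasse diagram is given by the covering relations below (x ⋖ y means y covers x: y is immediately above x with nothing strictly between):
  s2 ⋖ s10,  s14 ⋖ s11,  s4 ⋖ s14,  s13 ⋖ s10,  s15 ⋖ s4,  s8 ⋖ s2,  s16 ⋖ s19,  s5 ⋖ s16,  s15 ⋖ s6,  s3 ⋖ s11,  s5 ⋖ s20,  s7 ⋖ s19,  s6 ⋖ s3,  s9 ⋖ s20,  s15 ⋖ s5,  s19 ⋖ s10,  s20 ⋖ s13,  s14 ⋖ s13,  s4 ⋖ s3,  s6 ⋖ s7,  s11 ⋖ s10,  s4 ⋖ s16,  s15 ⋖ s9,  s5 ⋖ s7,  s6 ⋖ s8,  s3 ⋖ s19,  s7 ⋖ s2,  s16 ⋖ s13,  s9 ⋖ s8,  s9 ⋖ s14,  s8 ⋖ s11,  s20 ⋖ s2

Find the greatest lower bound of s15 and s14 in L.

Common lower bounds of {s15, s14}: s15.
The greatest among these is s15.

s15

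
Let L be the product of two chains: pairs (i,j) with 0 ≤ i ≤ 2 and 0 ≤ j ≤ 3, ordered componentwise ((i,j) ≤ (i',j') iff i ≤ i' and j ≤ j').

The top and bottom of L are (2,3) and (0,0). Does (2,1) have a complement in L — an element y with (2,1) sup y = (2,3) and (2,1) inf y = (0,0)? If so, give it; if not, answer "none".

none

For every candidate y, either (2,1) ∨ y ≠ (2,3) or (2,1) ∧ y ≠ (0,0); no complement exists.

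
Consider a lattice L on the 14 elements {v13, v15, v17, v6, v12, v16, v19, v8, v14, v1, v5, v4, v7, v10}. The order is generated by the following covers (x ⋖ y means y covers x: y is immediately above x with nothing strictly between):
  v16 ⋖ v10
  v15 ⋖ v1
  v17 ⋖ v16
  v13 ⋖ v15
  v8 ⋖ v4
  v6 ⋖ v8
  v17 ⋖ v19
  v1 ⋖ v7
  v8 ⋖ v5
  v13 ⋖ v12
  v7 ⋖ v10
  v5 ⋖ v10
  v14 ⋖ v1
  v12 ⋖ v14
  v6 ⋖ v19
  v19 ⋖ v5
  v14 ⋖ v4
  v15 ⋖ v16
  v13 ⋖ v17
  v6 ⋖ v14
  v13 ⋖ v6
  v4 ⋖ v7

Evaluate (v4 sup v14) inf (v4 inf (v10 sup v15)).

v4

v4 ∨ v14 = v4
v10 ∨ v15 = v10
v4 ∧ v10 = v4
v4 ∧ v4 = v4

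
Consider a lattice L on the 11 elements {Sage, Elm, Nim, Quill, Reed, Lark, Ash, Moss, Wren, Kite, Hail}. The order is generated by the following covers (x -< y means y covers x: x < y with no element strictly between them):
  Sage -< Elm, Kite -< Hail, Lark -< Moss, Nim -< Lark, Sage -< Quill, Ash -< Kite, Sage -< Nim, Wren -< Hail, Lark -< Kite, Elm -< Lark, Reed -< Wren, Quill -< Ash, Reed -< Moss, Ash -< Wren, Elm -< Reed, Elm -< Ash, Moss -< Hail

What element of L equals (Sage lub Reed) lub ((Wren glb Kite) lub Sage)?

Sage ∨ Reed = Reed
Wren ∧ Kite = Ash
Ash ∨ Sage = Ash
Reed ∨ Ash = Wren

Wren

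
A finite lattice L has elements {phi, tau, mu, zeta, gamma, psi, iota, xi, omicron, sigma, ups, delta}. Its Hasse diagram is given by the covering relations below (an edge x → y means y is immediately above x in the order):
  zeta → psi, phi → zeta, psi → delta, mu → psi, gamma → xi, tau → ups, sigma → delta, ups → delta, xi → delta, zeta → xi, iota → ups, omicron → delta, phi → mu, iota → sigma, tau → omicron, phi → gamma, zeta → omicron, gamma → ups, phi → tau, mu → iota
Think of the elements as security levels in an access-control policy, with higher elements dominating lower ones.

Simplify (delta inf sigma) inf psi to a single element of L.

mu

delta ∧ sigma = sigma
sigma ∧ psi = mu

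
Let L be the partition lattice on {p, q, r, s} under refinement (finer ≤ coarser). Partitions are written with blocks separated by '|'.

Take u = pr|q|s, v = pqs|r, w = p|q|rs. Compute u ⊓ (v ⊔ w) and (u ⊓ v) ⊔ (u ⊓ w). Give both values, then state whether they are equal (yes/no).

pr|q|s; p|q|r|s; no

v ⊔ w = pqrs, so u ⊓ (v ⊔ w) = pr|q|s ⊓ pqrs = pr|q|s.
u ⊓ v = p|q|r|s and u ⊓ w = p|q|r|s, so (u ⊓ v) ⊔ (u ⊓ w) = p|q|r|s ⊔ p|q|r|s = p|q|r|s.
Equal: no.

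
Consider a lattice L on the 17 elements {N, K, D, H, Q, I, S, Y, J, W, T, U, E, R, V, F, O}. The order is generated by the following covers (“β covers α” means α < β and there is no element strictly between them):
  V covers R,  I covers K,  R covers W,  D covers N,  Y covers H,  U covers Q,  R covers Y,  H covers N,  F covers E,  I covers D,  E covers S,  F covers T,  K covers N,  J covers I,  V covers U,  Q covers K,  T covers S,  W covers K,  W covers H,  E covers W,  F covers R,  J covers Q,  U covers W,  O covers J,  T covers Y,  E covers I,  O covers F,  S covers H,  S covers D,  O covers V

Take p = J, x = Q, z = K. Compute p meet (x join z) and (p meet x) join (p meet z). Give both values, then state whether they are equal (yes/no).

x join z = Q, so p meet (x join z) = J meet Q = Q.
p meet x = Q and p meet z = K, so (p meet x) join (p meet z) = Q join K = Q.
Equal: yes.

Q; Q; yes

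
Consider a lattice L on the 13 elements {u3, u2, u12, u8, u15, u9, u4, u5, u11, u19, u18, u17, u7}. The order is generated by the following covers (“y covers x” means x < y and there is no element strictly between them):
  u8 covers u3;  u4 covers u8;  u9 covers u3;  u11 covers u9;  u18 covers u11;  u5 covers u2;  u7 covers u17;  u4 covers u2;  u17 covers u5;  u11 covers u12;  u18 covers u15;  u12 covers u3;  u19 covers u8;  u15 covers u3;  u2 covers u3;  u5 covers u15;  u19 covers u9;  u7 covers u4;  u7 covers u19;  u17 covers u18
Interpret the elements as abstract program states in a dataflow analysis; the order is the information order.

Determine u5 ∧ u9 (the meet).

Common lower bounds of {u5, u9}: u3.
The greatest among these is u3.

u3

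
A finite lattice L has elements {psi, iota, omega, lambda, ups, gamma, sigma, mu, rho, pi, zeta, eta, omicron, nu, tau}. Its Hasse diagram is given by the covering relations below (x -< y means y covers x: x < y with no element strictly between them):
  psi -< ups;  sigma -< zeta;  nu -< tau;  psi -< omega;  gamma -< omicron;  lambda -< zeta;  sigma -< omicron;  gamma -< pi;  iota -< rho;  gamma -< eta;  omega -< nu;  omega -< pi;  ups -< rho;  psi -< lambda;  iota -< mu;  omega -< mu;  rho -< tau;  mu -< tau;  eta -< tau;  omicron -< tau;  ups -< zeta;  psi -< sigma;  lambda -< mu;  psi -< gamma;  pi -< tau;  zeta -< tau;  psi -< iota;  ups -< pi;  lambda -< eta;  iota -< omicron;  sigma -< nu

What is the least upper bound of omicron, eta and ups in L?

Common upper bounds of {omicron, eta, ups}: tau.
The least among these is tau.

tau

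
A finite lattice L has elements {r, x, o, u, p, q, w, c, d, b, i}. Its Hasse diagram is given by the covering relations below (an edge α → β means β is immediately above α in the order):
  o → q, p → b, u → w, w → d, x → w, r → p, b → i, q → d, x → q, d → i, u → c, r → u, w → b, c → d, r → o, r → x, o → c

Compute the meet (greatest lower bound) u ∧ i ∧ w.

Common lower bounds of {u, i, w}: r, u.
The greatest among these is u.

u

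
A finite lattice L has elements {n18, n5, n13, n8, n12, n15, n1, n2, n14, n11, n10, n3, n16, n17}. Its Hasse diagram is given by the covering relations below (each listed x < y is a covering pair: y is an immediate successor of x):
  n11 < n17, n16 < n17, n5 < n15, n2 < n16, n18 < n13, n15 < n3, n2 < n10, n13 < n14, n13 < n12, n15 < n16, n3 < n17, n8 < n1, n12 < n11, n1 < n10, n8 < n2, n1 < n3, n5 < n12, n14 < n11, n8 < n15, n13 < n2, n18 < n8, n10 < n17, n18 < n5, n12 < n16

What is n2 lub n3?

n17

Common upper bounds of {n2, n3}: n17.
The least among these is n17.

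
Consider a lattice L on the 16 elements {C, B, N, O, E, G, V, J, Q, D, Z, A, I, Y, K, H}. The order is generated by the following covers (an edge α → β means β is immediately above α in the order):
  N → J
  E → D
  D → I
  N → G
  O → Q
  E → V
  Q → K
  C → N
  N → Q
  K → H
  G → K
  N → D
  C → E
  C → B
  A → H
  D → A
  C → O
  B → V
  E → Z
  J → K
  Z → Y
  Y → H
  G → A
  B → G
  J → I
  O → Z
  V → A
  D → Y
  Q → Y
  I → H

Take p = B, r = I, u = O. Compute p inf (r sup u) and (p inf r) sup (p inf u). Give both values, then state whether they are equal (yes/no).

r sup u = H, so p inf (r sup u) = B inf H = B.
p inf r = C and p inf u = C, so (p inf r) sup (p inf u) = C sup C = C.
Equal: no.

B; C; no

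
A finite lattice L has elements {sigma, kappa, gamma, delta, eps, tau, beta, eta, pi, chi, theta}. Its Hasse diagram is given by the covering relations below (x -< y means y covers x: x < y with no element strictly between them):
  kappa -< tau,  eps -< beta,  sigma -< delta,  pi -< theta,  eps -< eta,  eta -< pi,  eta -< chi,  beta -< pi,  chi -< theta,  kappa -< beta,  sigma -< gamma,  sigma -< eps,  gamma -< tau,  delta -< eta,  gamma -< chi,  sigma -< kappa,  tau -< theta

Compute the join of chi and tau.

Common upper bounds of {chi, tau}: theta.
The least among these is theta.

theta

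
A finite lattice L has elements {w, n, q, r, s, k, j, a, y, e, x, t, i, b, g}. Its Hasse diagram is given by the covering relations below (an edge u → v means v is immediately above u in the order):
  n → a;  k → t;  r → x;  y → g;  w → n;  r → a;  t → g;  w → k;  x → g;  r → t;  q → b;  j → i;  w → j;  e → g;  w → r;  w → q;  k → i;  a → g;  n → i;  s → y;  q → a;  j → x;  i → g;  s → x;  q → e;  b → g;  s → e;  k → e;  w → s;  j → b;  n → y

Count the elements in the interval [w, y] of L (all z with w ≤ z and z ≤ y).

4

The interval [w, y] = {n, s, w, y}, which has 4 elements.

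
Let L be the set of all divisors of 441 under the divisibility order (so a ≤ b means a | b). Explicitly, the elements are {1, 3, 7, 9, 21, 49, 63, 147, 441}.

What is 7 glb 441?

7

Common lower bounds of {7, 441}: 1, 7.
The greatest among these is 7.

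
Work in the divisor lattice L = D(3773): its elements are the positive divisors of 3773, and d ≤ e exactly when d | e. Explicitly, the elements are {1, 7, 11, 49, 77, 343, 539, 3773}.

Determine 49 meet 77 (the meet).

7

In the divisibility order, the meet is the greatest common divisor: gcd(49, 77) = 7.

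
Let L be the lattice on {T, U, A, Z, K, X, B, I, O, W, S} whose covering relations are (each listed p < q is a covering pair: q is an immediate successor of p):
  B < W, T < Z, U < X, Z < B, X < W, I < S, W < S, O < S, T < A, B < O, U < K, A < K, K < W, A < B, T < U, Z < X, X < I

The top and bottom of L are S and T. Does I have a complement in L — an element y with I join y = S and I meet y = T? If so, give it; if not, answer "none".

Need y with I ∨ y = S and I ∧ y = T.
Checking each element gives: A.

A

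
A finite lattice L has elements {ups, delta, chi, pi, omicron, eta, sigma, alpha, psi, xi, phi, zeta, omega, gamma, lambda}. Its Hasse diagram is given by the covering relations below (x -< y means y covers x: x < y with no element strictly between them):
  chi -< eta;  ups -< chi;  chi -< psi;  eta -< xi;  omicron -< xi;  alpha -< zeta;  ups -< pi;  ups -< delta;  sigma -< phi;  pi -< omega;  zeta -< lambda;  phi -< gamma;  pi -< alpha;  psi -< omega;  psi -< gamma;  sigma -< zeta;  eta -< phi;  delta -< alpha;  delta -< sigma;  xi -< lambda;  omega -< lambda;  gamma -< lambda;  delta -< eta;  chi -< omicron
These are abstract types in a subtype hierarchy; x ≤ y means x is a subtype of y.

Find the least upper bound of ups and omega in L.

omega

Common upper bounds of {ups, omega}: lambda, omega.
The least among these is omega.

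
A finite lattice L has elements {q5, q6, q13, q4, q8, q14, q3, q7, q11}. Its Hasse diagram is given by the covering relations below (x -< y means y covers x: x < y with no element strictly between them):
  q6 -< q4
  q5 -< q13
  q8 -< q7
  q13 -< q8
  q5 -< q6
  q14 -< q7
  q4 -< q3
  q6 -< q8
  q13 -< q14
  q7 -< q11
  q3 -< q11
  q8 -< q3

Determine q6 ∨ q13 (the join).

q8

Common upper bounds of {q6, q13}: q11, q3, q7, q8.
The least among these is q8.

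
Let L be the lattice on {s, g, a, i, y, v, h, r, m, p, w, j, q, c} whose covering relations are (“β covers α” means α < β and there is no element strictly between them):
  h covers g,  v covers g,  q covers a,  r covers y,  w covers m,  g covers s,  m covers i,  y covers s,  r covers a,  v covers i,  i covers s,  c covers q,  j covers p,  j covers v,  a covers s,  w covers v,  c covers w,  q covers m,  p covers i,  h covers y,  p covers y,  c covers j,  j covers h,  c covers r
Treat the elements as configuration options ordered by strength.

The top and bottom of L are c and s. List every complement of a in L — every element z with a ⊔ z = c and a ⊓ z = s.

g, h, j, p, v, w

Need z with a ∨ z = c and a ∧ z = s.
Checking each element gives: g, h, j, p, v, w.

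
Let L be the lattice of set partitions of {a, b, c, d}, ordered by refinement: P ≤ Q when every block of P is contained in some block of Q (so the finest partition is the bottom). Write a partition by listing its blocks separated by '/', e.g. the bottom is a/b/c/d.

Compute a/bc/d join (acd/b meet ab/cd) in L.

acd/b ∧ ab/cd = a/b/cd
a/bc/d ∨ a/b/cd = a/bcd

a/bcd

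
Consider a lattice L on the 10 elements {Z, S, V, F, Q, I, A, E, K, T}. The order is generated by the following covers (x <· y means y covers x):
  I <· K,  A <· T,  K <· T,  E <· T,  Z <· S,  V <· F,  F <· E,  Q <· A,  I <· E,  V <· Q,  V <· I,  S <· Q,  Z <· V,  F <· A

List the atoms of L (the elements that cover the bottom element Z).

S, V

The atoms are exactly the elements that cover Z: S, V.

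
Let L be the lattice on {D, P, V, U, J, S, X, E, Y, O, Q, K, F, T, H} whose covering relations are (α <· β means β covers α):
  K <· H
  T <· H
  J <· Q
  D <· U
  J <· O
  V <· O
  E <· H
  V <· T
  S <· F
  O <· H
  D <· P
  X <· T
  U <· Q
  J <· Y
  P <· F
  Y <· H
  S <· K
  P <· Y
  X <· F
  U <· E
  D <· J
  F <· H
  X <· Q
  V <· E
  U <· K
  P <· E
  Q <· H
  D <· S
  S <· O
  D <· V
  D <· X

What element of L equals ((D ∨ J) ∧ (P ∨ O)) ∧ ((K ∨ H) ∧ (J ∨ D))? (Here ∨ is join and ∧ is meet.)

J

D ∨ J = J
P ∨ O = H
J ∧ H = J
K ∨ H = H
J ∨ D = J
H ∧ J = J
J ∧ J = J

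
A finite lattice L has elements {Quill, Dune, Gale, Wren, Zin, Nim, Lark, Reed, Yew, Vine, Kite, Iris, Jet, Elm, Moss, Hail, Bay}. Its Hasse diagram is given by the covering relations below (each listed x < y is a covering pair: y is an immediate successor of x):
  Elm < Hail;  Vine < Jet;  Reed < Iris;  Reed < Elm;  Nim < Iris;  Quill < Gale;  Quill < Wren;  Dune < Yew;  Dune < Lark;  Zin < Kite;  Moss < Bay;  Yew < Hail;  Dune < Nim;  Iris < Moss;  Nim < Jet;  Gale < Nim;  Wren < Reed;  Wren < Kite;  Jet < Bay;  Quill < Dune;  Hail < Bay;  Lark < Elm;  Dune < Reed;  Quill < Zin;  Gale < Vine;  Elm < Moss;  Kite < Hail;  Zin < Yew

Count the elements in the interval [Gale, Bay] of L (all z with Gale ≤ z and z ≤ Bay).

7

The interval [Gale, Bay] = {Bay, Gale, Iris, Jet, Moss, Nim, Vine}, which has 7 elements.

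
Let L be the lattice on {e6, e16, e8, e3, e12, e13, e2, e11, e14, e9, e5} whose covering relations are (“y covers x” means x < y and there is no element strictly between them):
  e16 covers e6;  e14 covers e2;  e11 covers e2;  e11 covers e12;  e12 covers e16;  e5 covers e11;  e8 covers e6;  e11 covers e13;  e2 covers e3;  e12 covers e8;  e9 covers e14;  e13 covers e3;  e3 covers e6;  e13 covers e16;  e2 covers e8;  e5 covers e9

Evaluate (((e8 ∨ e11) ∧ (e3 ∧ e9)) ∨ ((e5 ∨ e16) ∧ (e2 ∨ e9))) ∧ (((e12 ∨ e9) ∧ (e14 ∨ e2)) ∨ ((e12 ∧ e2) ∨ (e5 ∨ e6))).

e8 ∨ e11 = e11
e3 ∧ e9 = e3
e11 ∧ e3 = e3
e5 ∨ e16 = e5
e2 ∨ e9 = e9
e5 ∧ e9 = e9
e3 ∨ e9 = e9
e12 ∨ e9 = e5
e14 ∨ e2 = e14
e5 ∧ e14 = e14
e12 ∧ e2 = e8
e5 ∨ e6 = e5
e8 ∨ e5 = e5
e14 ∨ e5 = e5
e9 ∧ e5 = e9

e9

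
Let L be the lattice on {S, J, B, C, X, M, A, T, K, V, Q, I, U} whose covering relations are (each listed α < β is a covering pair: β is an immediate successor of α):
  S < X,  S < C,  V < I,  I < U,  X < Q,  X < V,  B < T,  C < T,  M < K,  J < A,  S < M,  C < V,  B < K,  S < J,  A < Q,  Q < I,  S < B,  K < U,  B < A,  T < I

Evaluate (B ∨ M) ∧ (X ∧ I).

B ∨ M = K
X ∧ I = X
K ∧ X = S

S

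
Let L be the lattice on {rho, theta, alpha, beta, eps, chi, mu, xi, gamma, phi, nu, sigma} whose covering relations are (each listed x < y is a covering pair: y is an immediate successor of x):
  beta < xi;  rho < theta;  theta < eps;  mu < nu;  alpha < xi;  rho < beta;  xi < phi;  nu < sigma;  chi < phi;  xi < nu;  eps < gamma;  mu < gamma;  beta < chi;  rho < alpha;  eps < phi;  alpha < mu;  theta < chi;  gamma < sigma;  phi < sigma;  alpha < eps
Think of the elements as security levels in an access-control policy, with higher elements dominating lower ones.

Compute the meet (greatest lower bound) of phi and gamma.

Common lower bounds of {phi, gamma}: alpha, eps, rho, theta.
The greatest among these is eps.

eps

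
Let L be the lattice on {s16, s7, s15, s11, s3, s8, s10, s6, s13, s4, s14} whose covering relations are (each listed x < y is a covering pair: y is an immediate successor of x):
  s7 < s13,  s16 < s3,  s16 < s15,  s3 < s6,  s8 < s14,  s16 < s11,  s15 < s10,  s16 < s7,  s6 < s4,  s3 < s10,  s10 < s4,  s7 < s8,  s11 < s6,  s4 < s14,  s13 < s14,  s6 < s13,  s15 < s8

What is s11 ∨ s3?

s6

Common upper bounds of {s11, s3}: s13, s14, s4, s6.
The least among these is s6.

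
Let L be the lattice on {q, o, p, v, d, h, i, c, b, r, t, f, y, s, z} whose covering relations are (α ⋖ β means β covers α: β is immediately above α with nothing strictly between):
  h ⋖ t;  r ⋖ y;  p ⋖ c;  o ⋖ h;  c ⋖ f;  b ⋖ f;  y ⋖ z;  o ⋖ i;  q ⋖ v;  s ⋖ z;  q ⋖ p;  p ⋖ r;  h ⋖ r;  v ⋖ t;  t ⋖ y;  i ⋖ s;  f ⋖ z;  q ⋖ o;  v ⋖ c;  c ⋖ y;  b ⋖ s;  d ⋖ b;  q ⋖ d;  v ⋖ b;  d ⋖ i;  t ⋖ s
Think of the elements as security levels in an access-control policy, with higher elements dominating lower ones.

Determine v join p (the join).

c

Common upper bounds of {v, p}: c, f, y, z.
The least among these is c.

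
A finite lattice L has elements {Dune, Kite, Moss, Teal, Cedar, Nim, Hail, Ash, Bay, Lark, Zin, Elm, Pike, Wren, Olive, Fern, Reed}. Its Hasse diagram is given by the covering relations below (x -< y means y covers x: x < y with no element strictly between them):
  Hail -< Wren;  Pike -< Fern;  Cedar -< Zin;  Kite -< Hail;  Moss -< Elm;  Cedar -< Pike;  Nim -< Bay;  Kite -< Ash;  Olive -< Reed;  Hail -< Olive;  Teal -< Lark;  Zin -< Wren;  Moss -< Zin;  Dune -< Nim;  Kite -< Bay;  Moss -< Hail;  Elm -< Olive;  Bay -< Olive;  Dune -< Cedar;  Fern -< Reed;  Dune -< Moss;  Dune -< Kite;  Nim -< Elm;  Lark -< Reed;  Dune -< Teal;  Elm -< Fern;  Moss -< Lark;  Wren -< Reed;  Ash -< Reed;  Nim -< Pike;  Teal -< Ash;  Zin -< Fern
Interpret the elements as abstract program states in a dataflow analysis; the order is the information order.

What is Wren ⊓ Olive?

Common lower bounds of {Wren, Olive}: Dune, Hail, Kite, Moss.
The greatest among these is Hail.

Hail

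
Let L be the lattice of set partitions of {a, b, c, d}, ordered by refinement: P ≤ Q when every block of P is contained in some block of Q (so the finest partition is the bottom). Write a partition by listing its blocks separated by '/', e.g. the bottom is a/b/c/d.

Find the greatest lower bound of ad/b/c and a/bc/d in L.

a/b/c/d

The meet (common refinement) of ad/b/c and a/bc/d intersects blocks pairwise, giving a/b/c/d.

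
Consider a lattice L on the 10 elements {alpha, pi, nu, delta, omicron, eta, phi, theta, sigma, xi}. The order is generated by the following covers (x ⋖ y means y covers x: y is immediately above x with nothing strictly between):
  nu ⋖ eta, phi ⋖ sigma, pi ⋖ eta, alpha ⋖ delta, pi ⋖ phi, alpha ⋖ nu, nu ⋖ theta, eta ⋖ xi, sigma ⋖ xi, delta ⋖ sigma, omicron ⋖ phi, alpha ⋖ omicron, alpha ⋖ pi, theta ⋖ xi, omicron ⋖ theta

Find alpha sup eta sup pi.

Common upper bounds of {alpha, eta, pi}: eta, xi.
The least among these is eta.

eta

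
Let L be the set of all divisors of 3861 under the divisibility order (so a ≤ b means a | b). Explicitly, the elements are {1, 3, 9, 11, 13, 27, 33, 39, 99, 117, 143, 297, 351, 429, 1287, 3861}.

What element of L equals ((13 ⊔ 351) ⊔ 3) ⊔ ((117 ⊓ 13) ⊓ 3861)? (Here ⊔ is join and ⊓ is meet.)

13 ∨ 351 = 351
351 ∨ 3 = 351
117 ∧ 13 = 13
13 ∧ 3861 = 13
351 ∨ 13 = 351

351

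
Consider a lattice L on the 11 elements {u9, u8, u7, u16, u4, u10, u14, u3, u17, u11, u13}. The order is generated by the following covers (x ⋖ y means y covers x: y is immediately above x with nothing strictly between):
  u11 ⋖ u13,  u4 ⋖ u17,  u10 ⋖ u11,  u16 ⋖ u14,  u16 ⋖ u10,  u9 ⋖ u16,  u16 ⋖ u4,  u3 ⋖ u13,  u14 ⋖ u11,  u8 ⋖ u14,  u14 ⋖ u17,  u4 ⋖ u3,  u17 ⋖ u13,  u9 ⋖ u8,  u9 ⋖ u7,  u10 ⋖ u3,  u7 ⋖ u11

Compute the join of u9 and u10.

Common upper bounds of {u9, u10}: u10, u11, u13, u3.
The least among these is u10.

u10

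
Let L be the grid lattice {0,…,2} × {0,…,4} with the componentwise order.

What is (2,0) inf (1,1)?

In a product of chains, the meet is componentwise min, giving (1,0).

(1,0)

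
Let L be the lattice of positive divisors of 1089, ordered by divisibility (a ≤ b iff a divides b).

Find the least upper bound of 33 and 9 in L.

In the divisibility order, the join is the least common multiple: lcm(33, 9) = 99.

99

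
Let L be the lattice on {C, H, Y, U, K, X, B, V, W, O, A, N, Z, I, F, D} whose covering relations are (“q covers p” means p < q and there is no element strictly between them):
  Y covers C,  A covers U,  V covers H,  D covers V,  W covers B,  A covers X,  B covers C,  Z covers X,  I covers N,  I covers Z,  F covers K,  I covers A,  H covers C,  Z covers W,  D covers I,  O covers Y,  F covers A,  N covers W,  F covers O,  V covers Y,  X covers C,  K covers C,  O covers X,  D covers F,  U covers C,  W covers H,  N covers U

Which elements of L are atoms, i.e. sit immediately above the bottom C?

B, H, K, U, X, Y

The atoms are exactly the elements that cover C: B, H, K, U, X, Y.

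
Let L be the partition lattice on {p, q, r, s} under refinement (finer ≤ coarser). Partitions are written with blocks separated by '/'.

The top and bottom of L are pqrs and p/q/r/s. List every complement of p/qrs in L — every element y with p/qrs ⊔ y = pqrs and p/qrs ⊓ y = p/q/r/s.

Need y with p/qrs ∨ y = pqrs and p/qrs ∧ y = p/q/r/s.
Checking each element gives: pq/r/s, pr/q/s, ps/q/r.

pq/r/s, pr/q/s, ps/q/r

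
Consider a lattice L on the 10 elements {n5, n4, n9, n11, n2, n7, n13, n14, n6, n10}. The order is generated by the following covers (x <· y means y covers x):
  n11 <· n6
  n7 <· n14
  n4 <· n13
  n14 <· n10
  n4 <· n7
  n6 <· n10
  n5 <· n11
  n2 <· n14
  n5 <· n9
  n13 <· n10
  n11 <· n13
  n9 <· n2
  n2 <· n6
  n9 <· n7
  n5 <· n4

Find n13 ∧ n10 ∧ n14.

n4

Common lower bounds of {n13, n10, n14}: n4, n5.
The greatest among these is n4.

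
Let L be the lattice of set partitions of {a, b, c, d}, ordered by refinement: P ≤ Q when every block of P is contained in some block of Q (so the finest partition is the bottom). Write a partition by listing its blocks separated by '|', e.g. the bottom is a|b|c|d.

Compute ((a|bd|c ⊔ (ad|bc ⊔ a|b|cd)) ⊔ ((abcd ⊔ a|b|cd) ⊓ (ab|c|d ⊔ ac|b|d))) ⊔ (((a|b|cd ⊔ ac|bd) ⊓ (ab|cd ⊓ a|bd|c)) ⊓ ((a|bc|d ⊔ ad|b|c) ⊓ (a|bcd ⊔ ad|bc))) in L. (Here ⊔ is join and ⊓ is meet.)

ad|bc ∨ a|b|cd = abcd
a|bd|c ∨ abcd = abcd
abcd ∨ a|b|cd = abcd
ab|c|d ∨ ac|b|d = abc|d
abcd ∧ abc|d = abc|d
abcd ∨ abc|d = abcd
a|b|cd ∨ ac|bd = abcd
ab|cd ∧ a|bd|c = a|b|c|d
abcd ∧ a|b|c|d = a|b|c|d
a|bc|d ∨ ad|b|c = ad|bc
a|bcd ∨ ad|bc = abcd
ad|bc ∧ abcd = ad|bc
a|b|c|d ∧ ad|bc = a|b|c|d
abcd ∨ a|b|c|d = abcd

abcd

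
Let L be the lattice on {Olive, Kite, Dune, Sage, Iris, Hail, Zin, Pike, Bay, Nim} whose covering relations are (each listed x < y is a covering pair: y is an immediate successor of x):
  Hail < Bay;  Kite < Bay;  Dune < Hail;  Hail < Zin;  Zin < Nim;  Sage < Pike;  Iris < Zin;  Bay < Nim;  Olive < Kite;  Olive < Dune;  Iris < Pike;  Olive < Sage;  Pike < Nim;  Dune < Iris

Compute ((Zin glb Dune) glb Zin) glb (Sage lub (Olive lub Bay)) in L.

Zin ∧ Dune = Dune
Dune ∧ Zin = Dune
Olive ∨ Bay = Bay
Sage ∨ Bay = Nim
Dune ∧ Nim = Dune

Dune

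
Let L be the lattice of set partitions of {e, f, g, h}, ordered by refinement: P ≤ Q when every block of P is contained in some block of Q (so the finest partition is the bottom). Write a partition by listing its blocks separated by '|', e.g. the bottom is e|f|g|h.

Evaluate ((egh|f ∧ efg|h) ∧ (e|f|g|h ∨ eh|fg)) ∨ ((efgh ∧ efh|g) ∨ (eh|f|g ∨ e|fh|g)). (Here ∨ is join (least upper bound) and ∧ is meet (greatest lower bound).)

egh|f ∧ efg|h = eg|f|h
e|f|g|h ∨ eh|fg = eh|fg
eg|f|h ∧ eh|fg = e|f|g|h
efgh ∧ efh|g = efh|g
eh|f|g ∨ e|fh|g = efh|g
efh|g ∨ efh|g = efh|g
e|f|g|h ∨ efh|g = efh|g

efh|g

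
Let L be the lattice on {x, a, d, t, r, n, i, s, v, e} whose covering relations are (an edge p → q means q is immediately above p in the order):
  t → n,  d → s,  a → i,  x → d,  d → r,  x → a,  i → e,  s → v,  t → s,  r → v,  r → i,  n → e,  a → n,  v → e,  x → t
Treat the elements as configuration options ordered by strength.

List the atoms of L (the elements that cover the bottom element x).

The atoms are exactly the elements that cover x: a, d, t.

a, d, t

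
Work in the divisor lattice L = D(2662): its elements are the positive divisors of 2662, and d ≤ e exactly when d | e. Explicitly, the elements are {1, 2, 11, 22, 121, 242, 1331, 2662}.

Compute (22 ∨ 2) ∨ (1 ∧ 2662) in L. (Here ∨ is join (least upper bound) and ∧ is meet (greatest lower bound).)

22

22 ∨ 2 = 22
1 ∧ 2662 = 1
22 ∨ 1 = 22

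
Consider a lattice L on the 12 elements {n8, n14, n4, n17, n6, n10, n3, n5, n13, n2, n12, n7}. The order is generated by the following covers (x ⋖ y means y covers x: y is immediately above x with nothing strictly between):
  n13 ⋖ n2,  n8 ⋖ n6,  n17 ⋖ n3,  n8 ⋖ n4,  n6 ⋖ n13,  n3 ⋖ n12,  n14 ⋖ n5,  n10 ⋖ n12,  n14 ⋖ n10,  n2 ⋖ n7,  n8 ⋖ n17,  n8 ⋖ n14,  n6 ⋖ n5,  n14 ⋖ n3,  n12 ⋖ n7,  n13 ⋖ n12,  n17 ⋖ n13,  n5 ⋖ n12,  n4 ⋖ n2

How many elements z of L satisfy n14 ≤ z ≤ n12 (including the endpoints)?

5

The interval [n14, n12] = {n10, n12, n14, n3, n5}, which has 5 elements.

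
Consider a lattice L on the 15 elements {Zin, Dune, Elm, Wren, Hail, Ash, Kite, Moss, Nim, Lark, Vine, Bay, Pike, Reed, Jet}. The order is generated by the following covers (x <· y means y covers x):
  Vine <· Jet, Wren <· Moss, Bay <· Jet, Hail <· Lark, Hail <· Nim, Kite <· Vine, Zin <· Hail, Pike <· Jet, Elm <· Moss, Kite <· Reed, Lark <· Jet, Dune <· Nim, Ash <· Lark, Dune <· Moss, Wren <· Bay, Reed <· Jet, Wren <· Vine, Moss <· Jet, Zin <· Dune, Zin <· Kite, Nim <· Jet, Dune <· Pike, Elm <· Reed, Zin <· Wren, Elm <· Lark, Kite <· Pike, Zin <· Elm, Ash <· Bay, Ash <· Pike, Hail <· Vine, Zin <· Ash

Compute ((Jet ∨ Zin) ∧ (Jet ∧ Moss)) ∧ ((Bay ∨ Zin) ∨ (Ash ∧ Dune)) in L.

Wren

Jet ∨ Zin = Jet
Jet ∧ Moss = Moss
Jet ∧ Moss = Moss
Bay ∨ Zin = Bay
Ash ∧ Dune = Zin
Bay ∨ Zin = Bay
Moss ∧ Bay = Wren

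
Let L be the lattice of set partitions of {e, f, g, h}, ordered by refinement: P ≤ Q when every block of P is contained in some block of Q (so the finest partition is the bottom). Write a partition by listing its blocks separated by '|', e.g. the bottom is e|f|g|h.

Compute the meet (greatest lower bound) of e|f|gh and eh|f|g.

e|f|g|h

Common lower bounds of {e|f|gh, eh|f|g}: e|f|g|h.
The greatest among these is e|f|g|h.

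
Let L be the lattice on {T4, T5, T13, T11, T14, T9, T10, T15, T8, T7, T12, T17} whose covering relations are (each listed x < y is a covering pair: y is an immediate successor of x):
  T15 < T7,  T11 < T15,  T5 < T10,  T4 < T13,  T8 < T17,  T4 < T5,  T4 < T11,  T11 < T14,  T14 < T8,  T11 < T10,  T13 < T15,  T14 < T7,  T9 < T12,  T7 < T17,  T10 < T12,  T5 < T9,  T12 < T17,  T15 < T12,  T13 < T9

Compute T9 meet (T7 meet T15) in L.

T13

T7 ∧ T15 = T15
T9 ∧ T15 = T13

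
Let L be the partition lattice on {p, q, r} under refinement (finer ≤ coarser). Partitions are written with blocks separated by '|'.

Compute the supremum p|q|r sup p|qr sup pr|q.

pqr

Common upper bounds of {p|q|r, p|qr, pr|q}: pqr.
The least among these is pqr.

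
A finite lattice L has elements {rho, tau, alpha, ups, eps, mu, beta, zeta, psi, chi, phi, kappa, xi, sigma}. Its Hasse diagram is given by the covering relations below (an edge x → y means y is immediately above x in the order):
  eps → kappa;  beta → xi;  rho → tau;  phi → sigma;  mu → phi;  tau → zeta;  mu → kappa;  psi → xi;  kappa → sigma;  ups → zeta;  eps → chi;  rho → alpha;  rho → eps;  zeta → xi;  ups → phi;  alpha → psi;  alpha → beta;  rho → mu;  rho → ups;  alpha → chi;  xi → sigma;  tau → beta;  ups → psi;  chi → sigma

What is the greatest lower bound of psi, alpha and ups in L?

rho

Common lower bounds of {psi, alpha, ups}: rho.
The greatest among these is rho.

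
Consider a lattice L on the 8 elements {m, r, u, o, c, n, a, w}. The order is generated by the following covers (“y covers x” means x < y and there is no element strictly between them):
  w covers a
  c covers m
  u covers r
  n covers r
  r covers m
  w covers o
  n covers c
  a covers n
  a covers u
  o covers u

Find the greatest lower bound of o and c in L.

m

Common lower bounds of {o, c}: m.
The greatest among these is m.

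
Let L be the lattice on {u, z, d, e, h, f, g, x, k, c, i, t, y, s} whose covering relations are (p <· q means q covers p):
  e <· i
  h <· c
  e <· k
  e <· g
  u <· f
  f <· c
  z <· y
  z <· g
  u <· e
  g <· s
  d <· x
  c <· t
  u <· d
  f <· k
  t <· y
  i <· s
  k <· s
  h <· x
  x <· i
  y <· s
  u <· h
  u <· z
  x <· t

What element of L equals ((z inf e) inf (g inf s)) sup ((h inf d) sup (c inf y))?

c

z ∧ e = u
g ∧ s = g
u ∧ g = u
h ∧ d = u
c ∧ y = c
u ∨ c = c
u ∨ c = c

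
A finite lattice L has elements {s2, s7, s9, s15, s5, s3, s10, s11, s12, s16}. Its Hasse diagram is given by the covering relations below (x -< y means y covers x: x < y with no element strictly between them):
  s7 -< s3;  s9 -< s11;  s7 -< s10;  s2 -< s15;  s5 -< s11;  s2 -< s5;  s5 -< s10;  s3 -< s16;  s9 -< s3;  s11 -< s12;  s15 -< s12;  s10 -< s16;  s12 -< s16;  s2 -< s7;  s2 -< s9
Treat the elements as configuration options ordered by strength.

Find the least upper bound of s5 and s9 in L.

Common upper bounds of {s5, s9}: s11, s12, s16.
The least among these is s11.

s11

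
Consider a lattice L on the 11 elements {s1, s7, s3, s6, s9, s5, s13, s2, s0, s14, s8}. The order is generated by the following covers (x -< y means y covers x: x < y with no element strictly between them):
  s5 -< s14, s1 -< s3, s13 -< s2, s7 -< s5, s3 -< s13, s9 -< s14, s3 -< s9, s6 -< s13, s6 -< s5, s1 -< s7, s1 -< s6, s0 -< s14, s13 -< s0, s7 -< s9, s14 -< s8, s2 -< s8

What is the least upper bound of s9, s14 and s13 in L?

Common upper bounds of {s9, s14, s13}: s14, s8.
The least among these is s14.

s14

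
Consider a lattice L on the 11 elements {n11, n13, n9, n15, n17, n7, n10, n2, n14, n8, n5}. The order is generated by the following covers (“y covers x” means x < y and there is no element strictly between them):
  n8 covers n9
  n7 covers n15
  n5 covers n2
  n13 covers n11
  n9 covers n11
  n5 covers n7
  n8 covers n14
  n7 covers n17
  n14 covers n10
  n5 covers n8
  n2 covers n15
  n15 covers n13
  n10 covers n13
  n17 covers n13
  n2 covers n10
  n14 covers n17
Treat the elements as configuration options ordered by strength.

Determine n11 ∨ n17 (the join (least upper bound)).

Common upper bounds of {n11, n17}: n14, n17, n5, n7, n8.
The least among these is n17.

n17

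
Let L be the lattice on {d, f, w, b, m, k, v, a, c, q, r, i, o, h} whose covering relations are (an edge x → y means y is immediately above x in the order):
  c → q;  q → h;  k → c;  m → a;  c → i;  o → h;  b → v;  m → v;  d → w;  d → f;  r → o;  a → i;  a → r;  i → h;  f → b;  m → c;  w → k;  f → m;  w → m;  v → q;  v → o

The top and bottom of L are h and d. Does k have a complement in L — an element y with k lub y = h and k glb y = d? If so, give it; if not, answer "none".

none

For every candidate y, either k ∨ y ≠ h or k ∧ y ≠ d; no complement exists.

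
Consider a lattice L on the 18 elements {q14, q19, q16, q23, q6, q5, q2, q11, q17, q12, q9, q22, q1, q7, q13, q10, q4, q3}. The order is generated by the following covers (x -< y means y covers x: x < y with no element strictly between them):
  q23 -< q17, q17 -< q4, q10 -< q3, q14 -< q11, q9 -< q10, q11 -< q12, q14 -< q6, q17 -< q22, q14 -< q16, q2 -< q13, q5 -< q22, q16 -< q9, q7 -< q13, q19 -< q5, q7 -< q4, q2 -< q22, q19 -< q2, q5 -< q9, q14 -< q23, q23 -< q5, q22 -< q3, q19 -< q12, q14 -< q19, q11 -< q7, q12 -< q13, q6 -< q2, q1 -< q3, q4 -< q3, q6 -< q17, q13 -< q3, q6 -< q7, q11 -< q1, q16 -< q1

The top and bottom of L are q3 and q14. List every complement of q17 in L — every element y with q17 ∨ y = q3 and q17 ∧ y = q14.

q1, q12, q16

Need y with q17 ∨ y = q3 and q17 ∧ y = q14.
Checking each element gives: q1, q12, q16.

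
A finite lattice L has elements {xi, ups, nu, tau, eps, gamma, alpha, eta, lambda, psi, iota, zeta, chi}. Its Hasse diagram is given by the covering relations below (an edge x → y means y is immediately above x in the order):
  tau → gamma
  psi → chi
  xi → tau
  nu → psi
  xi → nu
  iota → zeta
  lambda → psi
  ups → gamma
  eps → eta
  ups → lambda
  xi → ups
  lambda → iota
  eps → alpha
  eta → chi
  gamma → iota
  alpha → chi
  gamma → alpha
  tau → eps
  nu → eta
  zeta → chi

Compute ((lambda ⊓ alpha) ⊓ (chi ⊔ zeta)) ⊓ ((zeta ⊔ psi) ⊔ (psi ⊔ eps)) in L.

ups

lambda ∧ alpha = ups
chi ∨ zeta = chi
ups ∧ chi = ups
zeta ∨ psi = chi
psi ∨ eps = chi
chi ∨ chi = chi
ups ∧ chi = ups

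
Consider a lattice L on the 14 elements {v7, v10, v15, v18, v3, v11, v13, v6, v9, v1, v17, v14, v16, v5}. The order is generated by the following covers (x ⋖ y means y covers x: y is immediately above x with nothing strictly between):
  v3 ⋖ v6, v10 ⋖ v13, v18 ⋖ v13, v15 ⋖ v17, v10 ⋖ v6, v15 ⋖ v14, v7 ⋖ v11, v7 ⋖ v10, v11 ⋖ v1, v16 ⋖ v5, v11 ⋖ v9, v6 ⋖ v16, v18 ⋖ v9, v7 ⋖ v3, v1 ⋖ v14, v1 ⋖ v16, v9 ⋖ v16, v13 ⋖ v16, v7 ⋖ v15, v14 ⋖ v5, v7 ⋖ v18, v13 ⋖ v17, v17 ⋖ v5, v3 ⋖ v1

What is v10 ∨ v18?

v13

Common upper bounds of {v10, v18}: v13, v16, v17, v5.
The least among these is v13.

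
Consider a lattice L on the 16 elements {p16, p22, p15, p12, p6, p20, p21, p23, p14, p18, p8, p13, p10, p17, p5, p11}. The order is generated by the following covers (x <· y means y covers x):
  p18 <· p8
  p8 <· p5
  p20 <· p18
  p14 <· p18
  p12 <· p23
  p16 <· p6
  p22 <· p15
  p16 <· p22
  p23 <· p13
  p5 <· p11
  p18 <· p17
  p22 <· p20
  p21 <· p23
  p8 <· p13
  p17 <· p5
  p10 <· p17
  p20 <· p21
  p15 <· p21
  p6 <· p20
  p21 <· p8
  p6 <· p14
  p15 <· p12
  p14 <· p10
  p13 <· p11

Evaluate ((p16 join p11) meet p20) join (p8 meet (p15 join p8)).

p8

p16 ∨ p11 = p11
p11 ∧ p20 = p20
p15 ∨ p8 = p8
p8 ∧ p8 = p8
p20 ∨ p8 = p8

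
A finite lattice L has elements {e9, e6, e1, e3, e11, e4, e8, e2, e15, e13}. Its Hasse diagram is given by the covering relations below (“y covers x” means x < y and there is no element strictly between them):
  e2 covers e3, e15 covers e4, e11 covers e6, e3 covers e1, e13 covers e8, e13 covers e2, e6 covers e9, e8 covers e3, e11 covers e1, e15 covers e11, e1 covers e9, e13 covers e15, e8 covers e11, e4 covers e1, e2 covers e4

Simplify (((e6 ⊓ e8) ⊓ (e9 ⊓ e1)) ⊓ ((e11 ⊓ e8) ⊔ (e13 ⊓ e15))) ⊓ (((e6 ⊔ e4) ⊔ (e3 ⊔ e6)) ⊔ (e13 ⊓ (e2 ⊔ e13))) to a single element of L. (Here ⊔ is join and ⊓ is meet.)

e6 ∧ e8 = e6
e9 ∧ e1 = e9
e6 ∧ e9 = e9
e11 ∧ e8 = e11
e13 ∧ e15 = e15
e11 ∨ e15 = e15
e9 ∧ e15 = e9
e6 ∨ e4 = e15
e3 ∨ e6 = e8
e15 ∨ e8 = e13
e2 ∨ e13 = e13
e13 ∧ e13 = e13
e13 ∨ e13 = e13
e9 ∧ e13 = e9

e9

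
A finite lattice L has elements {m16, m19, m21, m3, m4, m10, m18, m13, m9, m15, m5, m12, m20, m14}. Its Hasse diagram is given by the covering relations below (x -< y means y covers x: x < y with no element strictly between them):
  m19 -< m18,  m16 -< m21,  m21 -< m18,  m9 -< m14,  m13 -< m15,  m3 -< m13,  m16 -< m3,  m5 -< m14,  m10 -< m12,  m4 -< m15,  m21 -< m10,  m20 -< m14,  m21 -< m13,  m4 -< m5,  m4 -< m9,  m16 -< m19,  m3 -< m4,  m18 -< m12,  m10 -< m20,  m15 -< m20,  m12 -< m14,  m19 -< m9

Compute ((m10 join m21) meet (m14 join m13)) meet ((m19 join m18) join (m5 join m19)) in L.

m10 ∨ m21 = m10
m14 ∨ m13 = m14
m10 ∧ m14 = m10
m19 ∨ m18 = m18
m5 ∨ m19 = m14
m18 ∨ m14 = m14
m10 ∧ m14 = m10

m10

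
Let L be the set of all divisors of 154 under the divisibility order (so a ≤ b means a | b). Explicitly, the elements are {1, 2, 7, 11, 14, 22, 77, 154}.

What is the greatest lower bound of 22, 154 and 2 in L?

In the divisibility order, the meet is the greatest common divisor: gcd(22, 154, 2) = 2.

2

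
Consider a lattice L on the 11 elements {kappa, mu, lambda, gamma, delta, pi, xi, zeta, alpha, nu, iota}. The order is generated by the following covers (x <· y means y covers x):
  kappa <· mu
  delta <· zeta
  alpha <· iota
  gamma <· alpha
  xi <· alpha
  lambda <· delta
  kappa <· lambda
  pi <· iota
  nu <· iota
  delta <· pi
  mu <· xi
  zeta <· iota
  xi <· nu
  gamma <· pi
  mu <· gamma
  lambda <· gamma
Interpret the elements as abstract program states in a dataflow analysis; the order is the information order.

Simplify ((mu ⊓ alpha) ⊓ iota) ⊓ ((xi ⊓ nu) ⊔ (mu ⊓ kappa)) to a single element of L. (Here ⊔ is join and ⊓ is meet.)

mu

mu ∧ alpha = mu
mu ∧ iota = mu
xi ∧ nu = xi
mu ∧ kappa = kappa
xi ∨ kappa = xi
mu ∧ xi = mu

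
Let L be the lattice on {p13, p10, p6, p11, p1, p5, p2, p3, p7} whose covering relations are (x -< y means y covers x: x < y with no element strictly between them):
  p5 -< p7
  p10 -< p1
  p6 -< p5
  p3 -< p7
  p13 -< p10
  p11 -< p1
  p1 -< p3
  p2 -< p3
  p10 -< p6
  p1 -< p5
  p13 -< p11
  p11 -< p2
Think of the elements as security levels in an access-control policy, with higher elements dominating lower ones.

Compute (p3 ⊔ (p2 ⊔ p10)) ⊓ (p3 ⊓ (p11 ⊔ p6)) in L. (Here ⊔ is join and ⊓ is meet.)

p2 ∨ p10 = p3
p3 ∨ p3 = p3
p11 ∨ p6 = p5
p3 ∧ p5 = p1
p3 ∧ p1 = p1

p1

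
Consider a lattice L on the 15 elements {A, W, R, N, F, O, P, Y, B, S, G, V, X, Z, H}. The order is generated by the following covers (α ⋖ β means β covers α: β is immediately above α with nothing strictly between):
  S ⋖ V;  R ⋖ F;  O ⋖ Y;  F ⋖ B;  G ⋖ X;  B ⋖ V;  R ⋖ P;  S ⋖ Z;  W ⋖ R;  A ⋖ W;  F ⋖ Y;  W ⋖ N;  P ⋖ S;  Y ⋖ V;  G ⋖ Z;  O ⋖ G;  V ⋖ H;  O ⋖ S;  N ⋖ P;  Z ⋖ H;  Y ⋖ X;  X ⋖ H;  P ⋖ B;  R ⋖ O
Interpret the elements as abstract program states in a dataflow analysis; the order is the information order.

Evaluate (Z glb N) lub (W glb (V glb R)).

Z ∧ N = N
V ∧ R = R
W ∧ R = W
N ∨ W = N

N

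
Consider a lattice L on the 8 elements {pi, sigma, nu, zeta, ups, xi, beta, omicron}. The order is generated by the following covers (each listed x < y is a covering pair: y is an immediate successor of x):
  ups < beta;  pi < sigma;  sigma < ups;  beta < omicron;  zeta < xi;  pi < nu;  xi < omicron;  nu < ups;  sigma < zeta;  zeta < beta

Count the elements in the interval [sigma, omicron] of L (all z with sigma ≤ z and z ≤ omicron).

6

The interval [sigma, omicron] = {beta, omicron, sigma, ups, xi, zeta}, which has 6 elements.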